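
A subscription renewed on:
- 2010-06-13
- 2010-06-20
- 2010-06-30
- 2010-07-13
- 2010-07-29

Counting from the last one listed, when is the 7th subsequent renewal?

2011-02-10

Intervals are 7, 10, 13, 16 days — an arithmetic progression with common difference 3.
Next gap: 19 days. 2010-07-29 + 19 days = 2010-08-17.
Next gap: 22 days. 2010-08-17 + 22 days = 2010-09-08.
Next gap: 25 days. 2010-09-08 + 25 days = 2010-10-03.
Next gap: 28 days. 2010-10-03 + 28 days = 2010-10-31.
Next gap: 31 days. 2010-10-31 + 31 days = 2010-12-01.
Next gap: 34 days. 2010-12-01 + 34 days = 2011-01-04.
Next gap: 37 days. 2011-01-04 + 37 days = 2011-02-10.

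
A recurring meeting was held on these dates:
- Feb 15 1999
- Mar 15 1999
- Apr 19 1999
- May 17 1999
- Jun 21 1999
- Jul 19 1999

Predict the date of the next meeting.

These are Mondays at 28- or 35-day spacing (28, 35, 28, 35, 28).
The pattern: 3rd Monday of the month.
3rd Monday of August 1999: Aug 16 1999.

Aug 16 1999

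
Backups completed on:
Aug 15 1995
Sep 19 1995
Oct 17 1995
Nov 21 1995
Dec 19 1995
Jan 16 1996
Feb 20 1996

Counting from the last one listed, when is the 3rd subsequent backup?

May 21 1996

Gaps: 35, 28, 35, 28, 28, 35 days — a mix of 28 and 35. Every date is a Tuesday.
Each is the 3rd Tuesday of its month.
March 1996 — 3rd Tuesday is Mar 19 1996.
April 1996 — 3rd Tuesday is Apr 16 1996.
3rd Tuesday of May 1996: May 21 1996.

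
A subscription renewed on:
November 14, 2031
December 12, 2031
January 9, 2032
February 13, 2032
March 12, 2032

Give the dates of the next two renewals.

Gaps: 28, 28, 35, 28 days — a mix of 28 and 35. Every date is a Friday.
Each is the 2nd Friday of its month.
2nd Friday of April 2032: April 9, 2032.
May 2032 — 2nd Friday is May 14, 2032.

April 9, 2032; May 14, 2032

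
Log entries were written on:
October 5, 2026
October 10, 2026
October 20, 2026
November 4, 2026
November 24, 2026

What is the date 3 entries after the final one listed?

The spacing grows by 5 each time: 5, 10, 15, 20 days.
Next gap: 25 days. November 24, 2026 + 25 days = December 19, 2026.
Next gap: 30 days. December 19, 2026 + 30 days = January 18, 2027.
Next gap: 35 days. January 18, 2027 + 35 days = February 22, 2027.

February 22, 2027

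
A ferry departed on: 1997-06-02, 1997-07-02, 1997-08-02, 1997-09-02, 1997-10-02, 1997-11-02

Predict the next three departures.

Gaps: 30, 31, 31, 30, 31 days — not constant. Every event is on the 2nd of the month.
Pattern: the 2nd of each month.
December 1997: 1997-12-02.
Next: January 1998 → 1998-01-02.
February 1998: 1998-02-02.

1997-12-02, 1998-01-02, 1998-02-02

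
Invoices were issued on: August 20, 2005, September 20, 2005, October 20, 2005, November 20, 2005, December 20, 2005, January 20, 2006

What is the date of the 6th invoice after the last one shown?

The day-of-month is always 20 (31, 30, 31, 30, 31 days between events).
So this recurs on the 20th of each month.
Next: February 2006 → February 20, 2006.
Next: March 2006 → March 20, 2006.
Next: April 2006 → April 20, 2006.
May 2006: May 20, 2006.
June 2006: June 20, 2006.
July 2006: July 20, 2006.

July 20, 2006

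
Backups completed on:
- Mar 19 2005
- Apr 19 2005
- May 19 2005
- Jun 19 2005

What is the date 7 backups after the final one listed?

Jan 19 2006

Gaps: 31, 30, 31 days — not constant. Every event is on the 19th of the month.
Pattern: the 19th of each month.
July 2005: Jul 19 2005.
August 2005: Aug 19 2005.
September 2005: Sep 19 2005.
Next: October 2005 → Oct 19 2005.
November 2005: Nov 19 2005.
Next: December 2005 → Dec 19 2005.
Next: January 2006 → Jan 19 2006.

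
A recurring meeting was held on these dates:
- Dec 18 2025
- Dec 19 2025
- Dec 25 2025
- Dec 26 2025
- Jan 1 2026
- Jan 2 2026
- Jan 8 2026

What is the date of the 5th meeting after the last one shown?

Every event lands on a Thursday or Friday (gaps cycle 1, 6, 1, 6, 1, 6).
So the schedule is: every Thursday and Friday.
Next Friday: Jan 9 2026.
The following Thursday is Jan 15 2026.
Next Friday: Jan 16 2026.
The following Thursday is Jan 22 2026.
The following Friday is Jan 23 2026.

Jan 23 2026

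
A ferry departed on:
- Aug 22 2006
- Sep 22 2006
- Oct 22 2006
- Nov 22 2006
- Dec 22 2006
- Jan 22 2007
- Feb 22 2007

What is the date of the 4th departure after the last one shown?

Jun 22 2007

Each date is the 22nd; the gaps (31, 30, 31, 30, 31, 31) track the month lengths.
The rule is the 22nd of each month.
March 2007: Mar 22 2007.
April 2007: Apr 22 2007.
Next: May 2007 → May 22 2007.
Next: June 2007 → Jun 22 2007.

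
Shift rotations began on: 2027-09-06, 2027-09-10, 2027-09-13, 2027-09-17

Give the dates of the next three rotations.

2027-09-20, 2027-09-24, 2027-09-27

Gaps: 4, 3, 4 days — not constant, but cyclic with period 2.
The events fall on every Monday and Friday.
The following Monday is 2027-09-20.
The following Friday is 2027-09-24.
Next Monday: 2027-09-27.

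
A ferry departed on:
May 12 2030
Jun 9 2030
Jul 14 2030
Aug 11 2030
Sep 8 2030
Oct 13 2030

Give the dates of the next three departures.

All dates are Sundays, 28, 35, 28, 28, 35 days apart.
Specifically, the 2nd Sunday of each month.
November 2030 — 2nd Sunday is Nov 10 2030.
December 2030 — 2nd Sunday is Dec 8 2030.
2nd Sunday of January 2031: Jan 12 2031.

Nov 10 2030, Dec 8 2030, Jan 12 2031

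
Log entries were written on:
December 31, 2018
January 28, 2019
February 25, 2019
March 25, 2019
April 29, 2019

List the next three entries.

All Mondays; the gaps (28, 28, 28, 35) vary with month length.
This is the last Monday of each month.
Last Monday of May 2019: May 27, 2019.
Last Monday of June 2019: June 24, 2019.
Last Monday of July 2019: July 29, 2019.

May 27, 2019; June 24, 2019; July 29, 2019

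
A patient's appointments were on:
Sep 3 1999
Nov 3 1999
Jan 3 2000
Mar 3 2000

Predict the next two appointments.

May 3 2000, Jul 3 2000

Each date is the 3rd; the gaps (61, 61, 60) track the month lengths.
The rule is the 3rd of every 2 months.
May 2000: May 3 2000.
July 2000: Jul 3 2000.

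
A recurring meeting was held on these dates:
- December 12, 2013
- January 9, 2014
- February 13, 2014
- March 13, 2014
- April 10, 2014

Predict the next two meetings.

Gaps: 28, 35, 28, 28 days — a mix of 28 and 35. Every date is a Thursday.
Each is the 2nd Thursday of its month.
May 2014 — 2nd Thursday is May 8, 2014.
June 2014 — 2nd Thursday is June 12, 2014.

May 8, 2014; June 12, 2014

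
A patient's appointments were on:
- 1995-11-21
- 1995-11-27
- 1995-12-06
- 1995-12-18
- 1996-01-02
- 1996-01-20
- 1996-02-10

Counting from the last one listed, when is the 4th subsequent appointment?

Intervals are 6, 9, 12, 15, 18, 21 days — an arithmetic progression with common difference 3.
Next gap: 24 days. 1996-02-10 + 24 days = 1996-03-05.
Next gap: 27 days. 1996-03-05 + 27 days = 1996-04-01.
Next gap: 30 days. 1996-04-01 + 30 days = 1996-05-01.
Next gap: 33 days. 1996-05-01 + 33 days = 1996-06-03.

1996-06-03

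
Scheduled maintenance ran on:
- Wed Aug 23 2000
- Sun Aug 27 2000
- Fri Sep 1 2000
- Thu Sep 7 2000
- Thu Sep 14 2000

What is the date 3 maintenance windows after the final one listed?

Intervals are 4, 5, 6, 7 days — an arithmetic progression with common difference 1.
Next gap: 8 days. Thu Sep 14 2000 + 8 days = Fri Sep 22 2000.
Next gap: 9 days. Fri Sep 22 2000 + 9 days = Sun Oct 1 2000.
Next gap: 10 days. Sun Oct 1 2000 + 10 days = Wed Oct 11 2000.

Wed Oct 11 2000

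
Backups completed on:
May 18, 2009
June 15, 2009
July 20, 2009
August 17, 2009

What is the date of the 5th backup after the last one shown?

January 18, 2010

Gaps: 28, 35, 28 days — a mix of 28 and 35. Every date is a Monday.
Each is the 3rd Monday of its month.
3rd Monday of September 2009: September 21, 2009.
October 2009 — 3rd Monday is October 19, 2009.
3rd Monday of November 2009: November 16, 2009.
3rd Monday of December 2009: December 21, 2009.
3rd Monday of January 2010: January 18, 2010.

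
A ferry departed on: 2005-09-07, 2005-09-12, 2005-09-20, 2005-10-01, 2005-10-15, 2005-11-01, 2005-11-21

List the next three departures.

2005-12-14, 2006-01-09, 2006-02-07

Gaps: 5, 8, 11, 14, 17, 20 days — each gap is 3 larger than the previous one.
Next gap: 23 days. 2005-11-21 + 23 days = 2005-12-14.
Next gap: 26 days. 2005-12-14 + 26 days = 2006-01-09.
Next gap: 29 days. 2006-01-09 + 29 days = 2006-02-07.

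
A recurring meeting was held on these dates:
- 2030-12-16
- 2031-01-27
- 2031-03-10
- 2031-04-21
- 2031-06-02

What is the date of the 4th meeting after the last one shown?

2031-11-17

Gaps between consecutive events: 42, 42, 42, 42 days — a constant 42-day interval.
2031-06-02 + 42 days = 2031-07-14.
2031-07-14 + 42 days = 2031-08-25.
2031-08-25 + 42 days = 2031-10-06.
2031-10-06 + 42 days = 2031-11-17.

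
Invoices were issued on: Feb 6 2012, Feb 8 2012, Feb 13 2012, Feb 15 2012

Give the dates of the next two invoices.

Feb 20 2012, Feb 22 2012

Every event lands on a Monday or Wednesday (gaps cycle 2, 5, 2).
So the schedule is: every Monday and Wednesday.
Next Monday: Feb 20 2012.
The following Wednesday is Feb 22 2012.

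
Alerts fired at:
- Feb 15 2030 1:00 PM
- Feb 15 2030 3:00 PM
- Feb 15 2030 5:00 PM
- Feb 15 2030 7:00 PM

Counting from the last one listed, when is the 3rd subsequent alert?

Gaps: 2, 2, 2 hours — each event is 2 hours after the previous one.
Feb 15 2030 7:00 PM + 2 h = Feb 15 2030 9:00 PM.
Feb 15 2030 9:00 PM + 2 h = Feb 15 2030 11:00 PM.
Feb 15 2030 11:00 PM + 2 h = Feb 16 2030 1:00 AM.

Feb 16 2030 1:00 AM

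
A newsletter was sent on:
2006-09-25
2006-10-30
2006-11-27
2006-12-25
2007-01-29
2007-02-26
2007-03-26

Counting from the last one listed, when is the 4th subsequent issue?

All Mondays; the gaps (35, 28, 28, 35, 28, 28) vary with month length.
This is the last Monday of each month.
Last Monday of April 2007: 2007-04-30.
Last Monday of May 2007: 2007-05-28.
June 2007 ends with Monday 2007-06-25.
Last Monday of July 2007: 2007-07-30.

2007-07-30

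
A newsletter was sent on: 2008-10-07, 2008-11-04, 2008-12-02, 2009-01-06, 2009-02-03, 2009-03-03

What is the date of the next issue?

These are Tuesdays at 28- or 35-day spacing (28, 28, 35, 28, 28).
The pattern: 1st Tuesday of the month.
1st Tuesday of April 2009: 2009-04-07.

2009-04-07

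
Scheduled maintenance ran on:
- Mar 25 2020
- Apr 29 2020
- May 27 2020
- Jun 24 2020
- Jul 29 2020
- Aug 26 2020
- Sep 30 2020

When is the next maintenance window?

Oct 28 2020

All Wednesdays; the gaps (35, 28, 28, 35, 28, 35) vary with month length.
This is the last Wednesday of each month.
Last Wednesday of October 2020: Oct 28 2020.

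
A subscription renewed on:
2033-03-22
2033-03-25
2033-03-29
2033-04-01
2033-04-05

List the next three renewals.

2033-04-08, 2033-04-12, 2033-04-15

Gaps: 3, 4, 3, 4 days — not constant, but cyclic with period 2.
The events fall on every Tuesday and Friday.
The following Friday is 2033-04-08.
Next Tuesday: 2033-04-12.
The following Friday is 2033-04-15.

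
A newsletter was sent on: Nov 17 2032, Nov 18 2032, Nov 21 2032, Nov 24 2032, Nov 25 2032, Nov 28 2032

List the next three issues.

Dec 1 2032, Dec 2 2032, Dec 5 2032

Every event lands on a Wednesday or Thursday or Sunday (gaps cycle 1, 3, 3, 1, 3).
So the schedule is: every Wednesday, Thursday and Sunday.
The following Wednesday is Dec 1 2032.
Next Thursday: Dec 2 2032.
Next Sunday: Dec 5 2032.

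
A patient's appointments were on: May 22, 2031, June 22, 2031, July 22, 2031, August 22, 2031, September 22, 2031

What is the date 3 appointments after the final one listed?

The day-of-month is always 22 (31, 30, 31, 31 days between events).
So this recurs on the 22nd of each month.
October 2031: October 22, 2031.
Next: November 2031 → November 22, 2031.
Next: December 2031 → December 22, 2031.

December 22, 2031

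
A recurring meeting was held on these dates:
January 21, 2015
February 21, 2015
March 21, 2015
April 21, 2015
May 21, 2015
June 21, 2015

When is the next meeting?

July 21, 2015

Gaps: 31, 28, 31, 30, 31 days — not constant. Every event is on the 21st of the month.
Pattern: the 21st of each month.
July 2015: July 21, 2015.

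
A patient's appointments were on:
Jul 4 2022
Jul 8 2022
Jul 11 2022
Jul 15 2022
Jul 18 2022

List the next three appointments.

Jul 22 2022, Jul 25 2022, Jul 29 2022

The gap pattern 4, 3, 4, 3 repeats every 2 events.
These are the Mondays and Fridays of each week.
The following Friday is Jul 22 2022.
Next Monday: Jul 25 2022.
Next Friday: Jul 29 2022.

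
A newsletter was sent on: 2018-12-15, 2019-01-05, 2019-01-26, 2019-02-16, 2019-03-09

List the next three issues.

Every event comes 21 days after the last (21, 21, 21, 21).
2019-03-09 + 21 days = 2019-03-30.
2019-03-30 + 21 days = 2019-04-20.
2019-04-20 + 21 days = 2019-05-11.

2019-03-30, 2019-04-20, 2019-05-11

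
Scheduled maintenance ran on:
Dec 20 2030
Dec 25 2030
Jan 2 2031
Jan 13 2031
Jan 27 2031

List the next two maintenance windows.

The spacing grows by 3 each time: 5, 8, 11, 14 days.
Next gap: 17 days. Jan 27 2031 + 17 days = Feb 13 2031.
Next gap: 20 days. Feb 13 2031 + 20 days = Mar 5 2031.

Feb 13 2031, Mar 5 2031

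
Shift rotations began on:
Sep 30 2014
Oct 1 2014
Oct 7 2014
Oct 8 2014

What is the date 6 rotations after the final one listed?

Gaps: 1, 6, 1 days — not constant, but cyclic with period 2.
The events fall on every Tuesday and Wednesday.
Next Tuesday: Oct 14 2014.
Next Wednesday: Oct 15 2014.
The following Tuesday is Oct 21 2014.
Next Wednesday: Oct 22 2014.
Next Tuesday: Oct 28 2014.
The following Wednesday is Oct 29 2014.

Oct 29 2014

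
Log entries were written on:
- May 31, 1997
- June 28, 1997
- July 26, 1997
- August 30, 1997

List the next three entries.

September 27, 1997; October 25, 1997; November 29, 1997

Every date is a Saturday; gaps 28, 28, 35 days.
Each is the last Saturday of its month (at least one falls on the 29th or later, ruling out '4th Saturday').
Last Saturday of September 1997: September 27, 1997.
Last Saturday of October 1997: October 25, 1997.
Last Saturday of November 1997: November 29, 1997.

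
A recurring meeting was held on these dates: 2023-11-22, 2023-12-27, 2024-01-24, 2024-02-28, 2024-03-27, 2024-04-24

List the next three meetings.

2024-05-22, 2024-06-26, 2024-07-24

All dates are Wednesdays, 35, 28, 35, 28, 28 days apart.
Specifically, the 4th Wednesday of each month.
4th Wednesday of May 2024: 2024-05-22.
4th Wednesday of June 2024: 2024-06-26.
4th Wednesday of July 2024: 2024-07-24.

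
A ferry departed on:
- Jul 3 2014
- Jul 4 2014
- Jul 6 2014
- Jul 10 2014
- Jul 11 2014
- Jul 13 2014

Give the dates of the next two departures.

The gap pattern 1, 2, 4, 1, 2 repeats every 3 events.
These are the Thursdays, Fridays and Sundays of each week.
The following Thursday is Jul 17 2014.
Next Friday: Jul 18 2014.

Jul 17 2014, Jul 18 2014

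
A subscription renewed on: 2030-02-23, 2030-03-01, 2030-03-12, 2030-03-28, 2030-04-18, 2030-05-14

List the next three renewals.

Gaps: 6, 11, 16, 21, 26 days — each gap is 5 larger than the previous one.
Next gap: 31 days. 2030-05-14 + 31 days = 2030-06-14.
Next gap: 36 days. 2030-06-14 + 36 days = 2030-07-20.
Next gap: 41 days. 2030-07-20 + 41 days = 2030-08-30.

2030-06-14, 2030-07-20, 2030-08-30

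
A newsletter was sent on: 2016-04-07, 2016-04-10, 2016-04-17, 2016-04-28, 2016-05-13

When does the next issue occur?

The spacing grows by 4 each time: 3, 7, 11, 15 days.
Next gap: 19 days. 2016-05-13 + 19 days = 2016-06-01.

2016-06-01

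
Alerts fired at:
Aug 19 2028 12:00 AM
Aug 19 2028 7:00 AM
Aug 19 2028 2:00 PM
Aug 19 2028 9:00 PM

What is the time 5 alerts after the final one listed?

The interval is a steady 7 hours (7, 7, 7).
Aug 19 2028 9:00 PM + 7 h = Aug 20 2028 4:00 AM.
Aug 20 2028 4:00 AM + 7 h = Aug 20 2028 11:00 AM.
Aug 20 2028 11:00 AM + 7 h = Aug 20 2028 6:00 PM.
Aug 20 2028 6:00 PM + 7 h = Aug 21 2028 1:00 AM.
Aug 21 2028 1:00 AM + 7 h = Aug 21 2028 8:00 AM.

Aug 21 2028 8:00 AM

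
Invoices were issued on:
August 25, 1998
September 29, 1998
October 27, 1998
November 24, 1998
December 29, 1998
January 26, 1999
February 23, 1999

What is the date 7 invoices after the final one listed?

September 28, 1999

Every date is a Tuesday; gaps 35, 28, 28, 35, 28, 28 days.
Each is the last Tuesday of its month (at least one falls on the 29th or later, ruling out '4th Tuesday').
March 1999 ends with Tuesday March 30, 1999.
April 1999 ends with Tuesday April 27, 1999.
Last Tuesday of May 1999: May 25, 1999.
June 1999 ends with Tuesday June 29, 1999.
July 1999 ends with Tuesday July 27, 1999.
August 1999 ends with Tuesday August 31, 1999.
September 1999 ends with Tuesday September 28, 1999.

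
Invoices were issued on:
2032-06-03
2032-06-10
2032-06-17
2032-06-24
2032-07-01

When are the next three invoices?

2032-07-08, 2032-07-15, 2032-07-22

Every event comes 7 days after the last (7, 7, 7, 7).
2032-07-01 + 7 days = 2032-07-08.
2032-07-08 + 7 days = 2032-07-15.
2032-07-15 + 7 days = 2032-07-22.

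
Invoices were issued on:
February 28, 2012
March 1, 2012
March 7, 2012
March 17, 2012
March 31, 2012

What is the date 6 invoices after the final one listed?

Gaps: 2, 6, 10, 14 days — each gap is 4 larger than the previous one.
Next gap: 18 days. March 31, 2012 + 18 days = April 18, 2012.
Next gap: 22 days. April 18, 2012 + 22 days = May 10, 2012.
Next gap: 26 days. May 10, 2012 + 26 days = June 5, 2012.
Next gap: 30 days. June 5, 2012 + 30 days = July 5, 2012.
Next gap: 34 days. July 5, 2012 + 34 days = August 8, 2012.
Next gap: 38 days. August 8, 2012 + 38 days = September 15, 2012.

September 15, 2012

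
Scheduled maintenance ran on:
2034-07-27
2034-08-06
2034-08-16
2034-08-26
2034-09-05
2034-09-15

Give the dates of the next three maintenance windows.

Gaps between consecutive events: 10, 10, 10, 10, 10 days — a constant 10-day interval.
2034-09-15 + 10 days = 2034-09-25.
2034-09-25 + 10 days = 2034-10-05.
2034-10-05 + 10 days = 2034-10-15.

2034-09-25, 2034-10-05, 2034-10-15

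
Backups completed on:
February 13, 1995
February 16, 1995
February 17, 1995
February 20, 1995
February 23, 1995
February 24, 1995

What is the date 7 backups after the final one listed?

Gaps: 3, 1, 3, 3, 1 days — not constant, but cyclic with period 3.
The events fall on every Monday, Thursday and Friday.
The following Monday is February 27, 1995.
The following Thursday is March 2, 1995.
Next Friday: March 3, 1995.
The following Monday is March 6, 1995.
Next Thursday: March 9, 1995.
The following Friday is March 10, 1995.
Next Monday: March 13, 1995.

March 13, 1995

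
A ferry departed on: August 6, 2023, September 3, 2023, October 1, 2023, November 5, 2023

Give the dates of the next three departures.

December 3, 2023; January 7, 2024; February 4, 2024

Gaps: 28, 28, 35 days — a mix of 28 and 35. Every date is a Sunday.
Each is the 1st Sunday of its month.
1st Sunday of December 2023: December 3, 2023.
1st Sunday of January 2024: January 7, 2024.
February 2024 — 1st Sunday is February 4, 2024.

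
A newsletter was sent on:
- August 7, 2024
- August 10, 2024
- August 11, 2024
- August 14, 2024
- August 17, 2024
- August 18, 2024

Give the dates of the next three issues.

August 21, 2024; August 24, 2024; August 25, 2024

Gaps: 3, 1, 3, 3, 1 days — not constant, but cyclic with period 3.
The events fall on every Wednesday, Saturday and Sunday.
The following Wednesday is August 21, 2024.
The following Saturday is August 24, 2024.
Next Sunday: August 25, 2024.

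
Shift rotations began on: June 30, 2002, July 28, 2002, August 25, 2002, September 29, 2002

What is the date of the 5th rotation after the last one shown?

February 23, 2003

These are Sundays with 28, 28, 35-day gaps.
Each is the final Sunday of its month — June 30, 2002 is past the 28th, so '4th Sunday' doesn't fit.
October 2002 ends with Sunday October 27, 2002.
November 2002 ends with Sunday November 24, 2002.
December 2002 ends with Sunday December 29, 2002.
January 2003 ends with Sunday January 26, 2003.
Last Sunday of February 2003: February 23, 2003.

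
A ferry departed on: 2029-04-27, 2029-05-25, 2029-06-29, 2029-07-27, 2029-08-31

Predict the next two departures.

Every date is a Friday; gaps 28, 35, 28, 35 days.
Each is the last Friday of its month (at least one falls on the 29th or later, ruling out '4th Friday').
Last Friday of September 2029: 2029-09-28.
Last Friday of October 2029: 2029-10-26.

2029-09-28, 2029-10-26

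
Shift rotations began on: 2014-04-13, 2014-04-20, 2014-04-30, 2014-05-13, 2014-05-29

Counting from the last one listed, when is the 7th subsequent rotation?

The spacing grows by 3 each time: 7, 10, 13, 16 days.
Next gap: 19 days. 2014-05-29 + 19 days = 2014-06-17.
Next gap: 22 days. 2014-06-17 + 22 days = 2014-07-09.
Next gap: 25 days. 2014-07-09 + 25 days = 2014-08-03.
Next gap: 28 days. 2014-08-03 + 28 days = 2014-08-31.
Next gap: 31 days. 2014-08-31 + 31 days = 2014-10-01.
Next gap: 34 days. 2014-10-01 + 34 days = 2014-11-04.
Next gap: 37 days. 2014-11-04 + 37 days = 2014-12-11.

2014-12-11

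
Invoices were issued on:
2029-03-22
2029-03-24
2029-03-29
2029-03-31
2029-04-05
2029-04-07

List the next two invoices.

Every event lands on a Thursday or Saturday (gaps cycle 2, 5, 2, 5, 2).
So the schedule is: every Thursday and Saturday.
The following Thursday is 2029-04-12.
Next Saturday: 2029-04-14.

2029-04-12, 2029-04-14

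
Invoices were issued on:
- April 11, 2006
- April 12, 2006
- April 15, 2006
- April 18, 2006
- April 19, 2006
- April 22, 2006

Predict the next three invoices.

April 25, 2006; April 26, 2006; April 29, 2006

Gaps: 1, 3, 3, 1, 3 days — not constant, but cyclic with period 3.
The events fall on every Tuesday, Wednesday and Saturday.
Next Tuesday: April 25, 2006.
The following Wednesday is April 26, 2006.
Next Saturday: April 29, 2006.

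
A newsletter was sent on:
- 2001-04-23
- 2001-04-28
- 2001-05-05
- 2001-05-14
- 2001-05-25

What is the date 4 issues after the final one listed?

2001-07-28

The spacing grows by 2 each time: 5, 7, 9, 11 days.
Next gap: 13 days. 2001-05-25 + 13 days = 2001-06-07.
Next gap: 15 days. 2001-06-07 + 15 days = 2001-06-22.
Next gap: 17 days. 2001-06-22 + 17 days = 2001-07-09.
Next gap: 19 days. 2001-07-09 + 19 days = 2001-07-28.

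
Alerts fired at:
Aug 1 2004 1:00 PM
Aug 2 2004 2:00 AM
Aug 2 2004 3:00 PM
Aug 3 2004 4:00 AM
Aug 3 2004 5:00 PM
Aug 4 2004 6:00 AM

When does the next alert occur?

The interval is a steady 13 hours (13, 13, 13, 13, 13).
Aug 4 2004 6:00 AM + 13 h = Aug 4 2004 7:00 PM.

Aug 4 2004 7:00 PM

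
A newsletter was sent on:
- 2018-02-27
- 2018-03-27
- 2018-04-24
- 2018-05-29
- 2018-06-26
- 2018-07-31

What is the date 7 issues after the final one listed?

2019-02-26

These are Tuesdays with 28, 28, 35, 28, 35-day gaps.
Each is the final Tuesday of its month — 2018-05-29 is past the 28th, so '4th Tuesday' doesn't fit.
August 2018 ends with Tuesday 2018-08-28.
September 2018 ends with Tuesday 2018-09-25.
Last Tuesday of October 2018: 2018-10-30.
Last Tuesday of November 2018: 2018-11-27.
Last Tuesday of December 2018: 2018-12-25.
Last Tuesday of January 2019: 2019-01-29.
February 2019 ends with Tuesday 2019-02-26.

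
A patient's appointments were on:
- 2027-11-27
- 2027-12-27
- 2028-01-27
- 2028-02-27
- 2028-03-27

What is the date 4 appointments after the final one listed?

2028-07-27

Each date is the 27th; the gaps (30, 31, 31, 29) track the month lengths.
The rule is the 27th of each month.
April 2028: 2028-04-27.
Next: May 2028 → 2028-05-27.
June 2028: 2028-06-27.
Next: July 2028 → 2028-07-27.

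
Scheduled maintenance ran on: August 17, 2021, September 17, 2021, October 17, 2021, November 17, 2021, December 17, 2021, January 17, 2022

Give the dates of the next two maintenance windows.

Each date is the 17th; the gaps (31, 30, 31, 30, 31) track the month lengths.
The rule is the 17th of each month.
Next: February 2022 → February 17, 2022.
March 2022: March 17, 2022.

February 17, 2022; March 17, 2022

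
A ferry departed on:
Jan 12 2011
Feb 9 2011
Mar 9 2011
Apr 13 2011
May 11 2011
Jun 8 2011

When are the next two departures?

These are Wednesdays at 28- or 35-day spacing (28, 28, 35, 28, 28).
The pattern: 2nd Wednesday of the month.
July 2011 — 2nd Wednesday is Jul 13 2011.
2nd Wednesday of August 2011: Aug 10 2011.

Jul 13 2011, Aug 10 2011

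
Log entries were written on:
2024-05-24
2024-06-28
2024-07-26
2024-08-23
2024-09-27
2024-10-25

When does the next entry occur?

Gaps: 35, 28, 28, 35, 28 days — a mix of 28 and 35. Every date is a Friday.
Each is the 4th Friday of its month.
November 2024 — 4th Friday is 2024-11-22.

2024-11-22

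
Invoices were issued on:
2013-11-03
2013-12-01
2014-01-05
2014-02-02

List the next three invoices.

These are Sundays at 28- or 35-day spacing (28, 35, 28).
The pattern: 1st Sunday of the month.
1st Sunday of March 2014: 2014-03-02.
1st Sunday of April 2014: 2014-04-06.
May 2014 — 1st Sunday is 2014-05-04.

2014-03-02, 2014-04-06, 2014-05-04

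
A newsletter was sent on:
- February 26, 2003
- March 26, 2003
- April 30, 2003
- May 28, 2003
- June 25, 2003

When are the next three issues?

July 30, 2003; August 27, 2003; September 24, 2003

These are Wednesdays with 28, 35, 28, 28-day gaps.
Each is the final Wednesday of its month — April 30, 2003 is past the 28th, so '4th Wednesday' doesn't fit.
Last Wednesday of July 2003: July 30, 2003.
August 2003 ends with Wednesday August 27, 2003.
Last Wednesday of September 2003: September 24, 2003.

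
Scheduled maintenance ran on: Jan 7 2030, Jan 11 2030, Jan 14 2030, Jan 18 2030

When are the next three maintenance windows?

Jan 21 2030, Jan 25 2030, Jan 28 2030

Every event lands on a Monday or Friday (gaps cycle 4, 3, 4).
So the schedule is: every Monday and Friday.
The following Monday is Jan 21 2030.
The following Friday is Jan 25 2030.
Next Monday: Jan 28 2030.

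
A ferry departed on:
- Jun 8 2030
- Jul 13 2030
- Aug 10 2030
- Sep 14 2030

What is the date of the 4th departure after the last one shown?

Gaps: 35, 28, 35 days — a mix of 28 and 35. Every date is a Saturday.
Each is the 2nd Saturday of its month.
October 2030 — 2nd Saturday is Oct 12 2030.
2nd Saturday of November 2030: Nov 9 2030.
December 2030 — 2nd Saturday is Dec 14 2030.
2nd Saturday of January 2031: Jan 11 2031.

Jan 11 2031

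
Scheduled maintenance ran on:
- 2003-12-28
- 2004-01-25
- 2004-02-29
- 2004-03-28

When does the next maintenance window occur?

2004-04-25

All Sundays; the gaps (28, 35, 28) vary with month length.
This is the last Sunday of each month.
Last Sunday of April 2004: 2004-04-25.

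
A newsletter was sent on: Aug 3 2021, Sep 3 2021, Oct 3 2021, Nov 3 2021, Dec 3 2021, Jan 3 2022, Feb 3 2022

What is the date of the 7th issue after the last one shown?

Sep 3 2022

Gaps: 31, 30, 31, 30, 31, 31 days — not constant. Every event is on the 3rd of the month.
Pattern: the 3rd of each month.
Next: March 2022 → Mar 3 2022.
April 2022: Apr 3 2022.
May 2022: May 3 2022.
Next: June 2022 → Jun 3 2022.
July 2022: Jul 3 2022.
August 2022: Aug 3 2022.
Next: September 2022 → Sep 3 2022.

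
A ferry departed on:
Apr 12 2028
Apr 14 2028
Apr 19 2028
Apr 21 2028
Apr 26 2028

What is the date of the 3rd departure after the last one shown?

The gap pattern 2, 5, 2, 5 repeats every 2 events.
These are the Wednesdays and Fridays of each week.
The following Friday is Apr 28 2028.
Next Wednesday: May 3 2028.
Next Friday: May 5 2028.

May 5 2028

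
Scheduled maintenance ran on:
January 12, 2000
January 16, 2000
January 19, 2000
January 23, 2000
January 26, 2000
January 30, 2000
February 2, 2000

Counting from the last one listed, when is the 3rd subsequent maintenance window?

February 13, 2000

Every event lands on a Wednesday or Sunday (gaps cycle 4, 3, 4, 3, 4, 3).
So the schedule is: every Wednesday and Sunday.
Next Sunday: February 6, 2000.
Next Wednesday: February 9, 2000.
Next Sunday: February 13, 2000.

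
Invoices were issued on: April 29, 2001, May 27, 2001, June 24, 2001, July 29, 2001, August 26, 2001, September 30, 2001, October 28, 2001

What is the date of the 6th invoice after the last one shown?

Every date is a Sunday; gaps 28, 28, 35, 28, 35, 28 days.
Each is the last Sunday of its month (at least one falls on the 29th or later, ruling out '4th Sunday').
November 2001 ends with Sunday November 25, 2001.
Last Sunday of December 2001: December 30, 2001.
Last Sunday of January 2002: January 27, 2002.
February 2002 ends with Sunday February 24, 2002.
March 2002 ends with Sunday March 31, 2002.
April 2002 ends with Sunday April 28, 2002.

April 28, 2002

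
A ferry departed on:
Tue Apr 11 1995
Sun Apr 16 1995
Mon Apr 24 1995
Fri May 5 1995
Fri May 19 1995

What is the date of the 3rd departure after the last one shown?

Tue Jul 18 1995

Intervals are 5, 8, 11, 14 days — an arithmetic progression with common difference 3.
Next gap: 17 days. Fri May 19 1995 + 17 days = Mon Jun 5 1995.
Next gap: 20 days. Mon Jun 5 1995 + 20 days = Sun Jun 25 1995.
Next gap: 23 days. Sun Jun 25 1995 + 23 days = Tue Jul 18 1995.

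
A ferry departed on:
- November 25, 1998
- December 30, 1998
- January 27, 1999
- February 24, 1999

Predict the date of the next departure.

March 31, 1999

Every date is a Wednesday; gaps 35, 28, 28 days.
Each is the last Wednesday of its month (at least one falls on the 29th or later, ruling out '4th Wednesday').
March 1999 ends with Wednesday March 31, 1999.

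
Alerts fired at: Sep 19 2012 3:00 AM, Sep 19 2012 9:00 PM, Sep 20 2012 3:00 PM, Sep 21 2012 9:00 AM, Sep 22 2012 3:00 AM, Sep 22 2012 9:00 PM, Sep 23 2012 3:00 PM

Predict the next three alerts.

Sep 24 2012 9:00 AM, Sep 25 2012 3:00 AM, Sep 25 2012 9:00 PM

Gaps: 18, 18, 18, 18, 18, 18 hours — each event is 18 hours after the previous one.
Sep 23 2012 3:00 PM + 18 h = Sep 24 2012 9:00 AM.
Sep 24 2012 9:00 AM + 18 h = Sep 25 2012 3:00 AM.
Sep 25 2012 3:00 AM + 18 h = Sep 25 2012 9:00 PM.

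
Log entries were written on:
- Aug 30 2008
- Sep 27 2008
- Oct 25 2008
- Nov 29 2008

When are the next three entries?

These are Saturdays with 28, 28, 35-day gaps.
Each is the final Saturday of its month — Aug 30 2008 is past the 28th, so '4th Saturday' doesn't fit.
Last Saturday of December 2008: Dec 27 2008.
Last Saturday of January 2009: Jan 31 2009.
Last Saturday of February 2009: Feb 28 2009.

Dec 27 2008, Jan 31 2009, Feb 28 2009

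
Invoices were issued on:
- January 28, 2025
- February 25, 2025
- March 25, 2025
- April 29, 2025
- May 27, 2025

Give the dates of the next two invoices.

June 24, 2025; July 29, 2025

These are Tuesdays with 28, 28, 35, 28-day gaps.
Each is the final Tuesday of its month — April 29, 2025 is past the 28th, so '4th Tuesday' doesn't fit.
June 2025 ends with Tuesday June 24, 2025.
Last Tuesday of July 2025: July 29, 2025.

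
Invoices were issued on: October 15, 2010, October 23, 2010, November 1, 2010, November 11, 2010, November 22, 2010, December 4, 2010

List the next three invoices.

The spacing grows by 1 each time: 8, 9, 10, 11, 12 days.
Next gap: 13 days. December 4, 2010 + 13 days = December 17, 2010.
Next gap: 14 days. December 17, 2010 + 14 days = December 31, 2010.
Next gap: 15 days. December 31, 2010 + 15 days = January 15, 2011.

December 17, 2010; December 31, 2010; January 15, 2011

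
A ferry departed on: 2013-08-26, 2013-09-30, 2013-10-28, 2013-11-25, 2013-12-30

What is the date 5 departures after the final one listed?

2014-05-26

These are Mondays with 35, 28, 28, 35-day gaps.
Each is the final Monday of its month — 2013-09-30 is past the 28th, so '4th Monday' doesn't fit.
January 2014 ends with Monday 2014-01-27.
Last Monday of February 2014: 2014-02-24.
March 2014 ends with Monday 2014-03-31.
April 2014 ends with Monday 2014-04-28.
May 2014 ends with Monday 2014-05-26.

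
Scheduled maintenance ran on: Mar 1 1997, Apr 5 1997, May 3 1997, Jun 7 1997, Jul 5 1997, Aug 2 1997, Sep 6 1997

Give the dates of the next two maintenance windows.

Oct 4 1997, Nov 1 1997

These are Saturdays at 28- or 35-day spacing (35, 28, 35, 28, 28, 35).
The pattern: 1st Saturday of the month.
October 1997 — 1st Saturday is Oct 4 1997.
1st Saturday of November 1997: Nov 1 1997.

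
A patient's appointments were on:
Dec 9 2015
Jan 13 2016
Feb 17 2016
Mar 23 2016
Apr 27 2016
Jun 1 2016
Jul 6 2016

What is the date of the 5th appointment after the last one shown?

Dec 28 2016

The spacing is 35, 35, 35, 35, 35, 35 days — always 35 days.
Jul 6 2016 + 35 days = Aug 10 2016.
Aug 10 2016 + 35 days = Sep 14 2016.
Sep 14 2016 + 35 days = Oct 19 2016.
Oct 19 2016 + 35 days = Nov 23 2016.
Nov 23 2016 + 35 days = Dec 28 2016.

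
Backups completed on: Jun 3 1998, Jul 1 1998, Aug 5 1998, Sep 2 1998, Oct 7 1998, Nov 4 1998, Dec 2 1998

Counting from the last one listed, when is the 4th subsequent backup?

Gaps: 28, 35, 28, 35, 28, 28 days — a mix of 28 and 35. Every date is a Wednesday.
Each is the 1st Wednesday of its month.
January 1999 — 1st Wednesday is Jan 6 1999.
February 1999 — 1st Wednesday is Feb 3 1999.
1st Wednesday of March 1999: Mar 3 1999.
1st Wednesday of April 1999: Apr 7 1999.

Apr 7 1999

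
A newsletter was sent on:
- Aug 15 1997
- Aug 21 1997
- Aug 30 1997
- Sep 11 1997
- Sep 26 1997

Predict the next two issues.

Oct 14 1997, Nov 4 1997

The spacing grows by 3 each time: 6, 9, 12, 15 days.
Next gap: 18 days. Sep 26 1997 + 18 days = Oct 14 1997.
Next gap: 21 days. Oct 14 1997 + 21 days = Nov 4 1997.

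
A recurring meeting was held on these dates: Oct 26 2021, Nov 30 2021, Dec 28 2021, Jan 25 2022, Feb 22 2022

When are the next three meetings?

Every date is a Tuesday; gaps 35, 28, 28, 28 days.
Each is the last Tuesday of its month (at least one falls on the 29th or later, ruling out '4th Tuesday').
March 2022 ends with Tuesday Mar 29 2022.
April 2022 ends with Tuesday Apr 26 2022.
May 2022 ends with Tuesday May 31 2022.

Mar 29 2022, Apr 26 2022, May 31 2022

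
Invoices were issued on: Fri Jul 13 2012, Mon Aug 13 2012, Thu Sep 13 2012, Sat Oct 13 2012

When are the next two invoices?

Each date is the 13th; the gaps (31, 31, 30) track the month lengths.
The rule is the 13th of each month.
November 2012: Tue Nov 13 2012.
Next: December 2012 → Thu Dec 13 2012.

Tue Nov 13 2012, Thu Dec 13 2012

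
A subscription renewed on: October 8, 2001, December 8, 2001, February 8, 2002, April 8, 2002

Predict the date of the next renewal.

June 8, 2002

Each date is the 8th; the gaps (61, 62, 59) track the month lengths.
The rule is the 8th of every 2 months.
June 2002: June 8, 2002.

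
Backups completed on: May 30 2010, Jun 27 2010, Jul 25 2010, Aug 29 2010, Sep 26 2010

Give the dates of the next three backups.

Oct 31 2010, Nov 28 2010, Dec 26 2010

Every date is a Sunday; gaps 28, 28, 35, 28 days.
Each is the last Sunday of its month (at least one falls on the 29th or later, ruling out '4th Sunday').
October 2010 ends with Sunday Oct 31 2010.
November 2010 ends with Sunday Nov 28 2010.
Last Sunday of December 2010: Dec 26 2010.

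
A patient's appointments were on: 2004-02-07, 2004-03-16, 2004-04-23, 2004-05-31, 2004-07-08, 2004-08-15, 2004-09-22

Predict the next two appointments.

Gaps between consecutive events: 38, 38, 38, 38, 38, 38 days — a constant 38-day interval.
2004-09-22 + 38 days = 2004-10-30.
2004-10-30 + 38 days = 2004-12-07.

2004-10-30, 2004-12-07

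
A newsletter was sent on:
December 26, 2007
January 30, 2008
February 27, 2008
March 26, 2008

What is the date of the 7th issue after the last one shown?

Every date is a Wednesday; gaps 35, 28, 28 days.
Each is the last Wednesday of its month (at least one falls on the 29th or later, ruling out '4th Wednesday').
April 2008 ends with Wednesday April 30, 2008.
Last Wednesday of May 2008: May 28, 2008.
June 2008 ends with Wednesday June 25, 2008.
July 2008 ends with Wednesday July 30, 2008.
August 2008 ends with Wednesday August 27, 2008.
Last Wednesday of September 2008: September 24, 2008.
Last Wednesday of October 2008: October 29, 2008.

October 29, 2008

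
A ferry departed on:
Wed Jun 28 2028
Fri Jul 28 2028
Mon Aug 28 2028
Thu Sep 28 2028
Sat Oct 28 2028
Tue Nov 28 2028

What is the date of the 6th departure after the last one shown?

Mon May 28 2029

The day-of-month is always 28 (30, 31, 31, 30, 31 days between events).
So this recurs on the 28th of each month.
December 2028: Thu Dec 28 2028.
Next: January 2029 → Sun Jan 28 2029.
Next: February 2029 → Wed Feb 28 2029.
March 2029: Wed Mar 28 2029.
April 2029: Sat Apr 28 2029.
May 2029: Mon May 28 2029.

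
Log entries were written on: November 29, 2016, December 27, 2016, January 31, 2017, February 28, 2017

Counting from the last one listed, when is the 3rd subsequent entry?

Every date is a Tuesday; gaps 28, 35, 28 days.
Each is the last Tuesday of its month (at least one falls on the 29th or later, ruling out '4th Tuesday').
March 2017 ends with Tuesday March 28, 2017.
Last Tuesday of April 2017: April 25, 2017.
May 2017 ends with Tuesday May 30, 2017.

May 30, 2017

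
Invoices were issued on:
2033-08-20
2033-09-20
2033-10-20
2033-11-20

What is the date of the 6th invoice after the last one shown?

Gaps: 31, 30, 31 days — not constant. Every event is on the 20th of the month.
Pattern: the 20th of each month.
December 2033: 2033-12-20.
January 2034: 2034-01-20.
February 2034: 2034-02-20.
Next: March 2034 → 2034-03-20.
Next: April 2034 → 2034-04-20.
May 2034: 2034-05-20.

2034-05-20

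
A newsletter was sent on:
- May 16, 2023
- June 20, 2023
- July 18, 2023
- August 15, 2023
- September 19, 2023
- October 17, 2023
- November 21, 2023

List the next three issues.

December 19, 2023; January 16, 2024; February 20, 2024

All dates are Tuesdays, 35, 28, 28, 35, 28, 35 days apart.
Specifically, the 3rd Tuesday of each month.
3rd Tuesday of December 2023: December 19, 2023.
January 2024 — 3rd Tuesday is January 16, 2024.
February 2024 — 3rd Tuesday is February 20, 2024.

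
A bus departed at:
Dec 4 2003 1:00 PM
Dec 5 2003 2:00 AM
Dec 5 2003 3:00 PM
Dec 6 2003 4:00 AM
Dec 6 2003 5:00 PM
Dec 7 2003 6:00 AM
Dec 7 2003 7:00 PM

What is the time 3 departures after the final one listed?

Dec 9 2003 10:00 AM

Spacing: 13, 13, 13, 13, 13, 13 h — constant 13 h.
Dec 7 2003 7:00 PM + 13 h = Dec 8 2003 8:00 AM.
Dec 8 2003 8:00 AM + 13 h = Dec 8 2003 9:00 PM.
Dec 8 2003 9:00 PM + 13 h = Dec 9 2003 10:00 AM.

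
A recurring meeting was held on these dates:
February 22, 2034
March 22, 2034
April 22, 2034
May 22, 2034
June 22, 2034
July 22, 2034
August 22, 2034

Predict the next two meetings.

The day-of-month is always 22 (28, 31, 30, 31, 30, 31 days between events).
So this recurs on the 22nd of each month.
September 2034: September 22, 2034.
Next: October 2034 → October 22, 2034.

September 22, 2034; October 22, 2034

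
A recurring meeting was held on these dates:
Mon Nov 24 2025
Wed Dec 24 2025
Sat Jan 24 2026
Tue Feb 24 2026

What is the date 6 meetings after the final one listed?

Mon Aug 24 2026

Each date is the 24th; the gaps (30, 31, 31) track the month lengths.
The rule is the 24th of each month.
March 2026: Tue Mar 24 2026.
Next: April 2026 → Fri Apr 24 2026.
May 2026: Sun May 24 2026.
Next: June 2026 → Wed Jun 24 2026.
July 2026: Fri Jul 24 2026.
August 2026: Mon Aug 24 2026.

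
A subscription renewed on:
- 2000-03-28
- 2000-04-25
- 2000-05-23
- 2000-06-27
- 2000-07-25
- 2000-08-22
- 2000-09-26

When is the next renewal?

These are Tuesdays at 28- or 35-day spacing (28, 28, 35, 28, 28, 35).
The pattern: 4th Tuesday of the month.
4th Tuesday of October 2000: 2000-10-24.

2000-10-24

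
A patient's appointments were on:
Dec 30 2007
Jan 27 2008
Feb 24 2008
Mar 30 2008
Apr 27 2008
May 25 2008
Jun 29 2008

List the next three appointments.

Jul 27 2008, Aug 31 2008, Sep 28 2008

These are Sundays with 28, 28, 35, 28, 28, 35-day gaps.
Each is the final Sunday of its month — Dec 30 2007 is past the 28th, so '4th Sunday' doesn't fit.
July 2008 ends with Sunday Jul 27 2008.
August 2008 ends with Sunday Aug 31 2008.
Last Sunday of September 2008: Sep 28 2008.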